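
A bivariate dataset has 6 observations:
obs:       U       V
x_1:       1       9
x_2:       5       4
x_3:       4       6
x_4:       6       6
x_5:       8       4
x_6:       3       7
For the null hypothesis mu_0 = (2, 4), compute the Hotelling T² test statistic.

Step 1 — sample mean vector:
  mean(U) = (1 + 5 + 4 + 6 + 8 + 3) / 6 = 27/6 = 4.5
  mean(V) = (9 + 4 + 6 + 6 + 4 + 7) / 6 = 36/6 = 6
  x̄ = (4.5, 6),  deviation x̄ - mu_0 = (4.5, 6) - (2, 4) = (2.5, 2).

Step 2 — sample covariance matrix, S[i,j] = (1/(n-1)) · Σ_k (x_{k,i} - mean_i) · (x_{k,j} - mean_j), divisor n-1 = 5:
  S[U,U] = ((-3.5)·(-3.5) + (0.5)·(0.5) + (-0.5)·(-0.5) + (1.5)·(1.5) + (3.5)·(3.5) + (-1.5)·(-1.5)) / 5 = 29.5/5 = 5.9
  S[U,V] = ((-3.5)·(3) + (0.5)·(-2) + (-0.5)·(0) + (1.5)·(0) + (3.5)·(-2) + (-1.5)·(1)) / 5 = -20/5 = -4
  S[V,V] = ((3)·(3) + (-2)·(-2) + (0)·(0) + (0)·(0) + (-2)·(-2) + (1)·(1)) / 5 = 18/5 = 3.6
  S = [[5.9, -4],
 [-4, 3.6]].

Step 3 — invert S. det(S) = 5.9·3.6 - (-4)² = 5.24.
  S^{-1} = (1/det) · [[d, -b], [-b, a]] = [[0.687, 0.7634],
 [0.7634, 1.126]].

Step 4 — quadratic form (x̄ - mu_0)^T · S^{-1} · (x̄ - mu_0):
  S^{-1} · (x̄ - mu_0) = (3.2443, 4.1603),
  (x̄ - mu_0)^T · [...] = (2.5)·(3.2443) + (2)·(4.1603) = 16.4313.

Step 5 — scale by n: T² = 6 · 16.4313 = 98.5878.

T² ≈ 98.5878


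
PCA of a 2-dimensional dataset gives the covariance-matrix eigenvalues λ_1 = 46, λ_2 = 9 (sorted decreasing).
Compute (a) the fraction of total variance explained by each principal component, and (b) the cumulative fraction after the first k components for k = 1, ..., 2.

Step 1 — total variance = trace(Sigma) = Σ λ_i = 46 + 9 = 55.

Step 2 — fraction explained by component i = λ_i / Σ λ:
  PC1: 46/55 = 0.8364
  PC2: 9/55 = 0.1636

Step 3 — cumulative fraction after k components = (λ_1 + ... + λ_k) / Σ λ:
  k = 1: 46/55 = 0.8364
  k = 2: (46 + 9)/55 = 55/55 = 1

Summary (fraction, with percent):

explained: PC1 0.8364 (83.64%), PC2 0.1636 (16.36%);  cumulative: 0.8364, 1


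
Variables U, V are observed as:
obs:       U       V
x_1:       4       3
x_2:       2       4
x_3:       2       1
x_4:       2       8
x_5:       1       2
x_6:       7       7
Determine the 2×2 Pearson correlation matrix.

Step 1 — column means:
  mean(U) = (4 + 2 + 2 + 2 + 1 + 7) / 6 = 18/6 = 3
  mean(V) = (3 + 4 + 1 + 8 + 2 + 7) / 6 = 25/6 = 4.1667

Step 2 — sample variances and covariances s[i,j] = (1/(n-1)) · Σ_k (x_{k,i} - mean_i) · (x_{k,j} - mean_j), with n-1 = 5:
  s[U,U] = ((1)·(1) + (-1)·(-1) + (-1)·(-1) + (-1)·(-1) + (-2)·(-2) + (4)·(4)) / 5 = 24/5 = 4.8
  s[U,V] = ((1)·(-1.1667) + (-1)·(-0.1667) + (-1)·(-3.1667) + (-1)·(3.8333) + (-2)·(-2.1667) + (4)·(2.8333)) / 5 = 14/5 = 2.8
  s[V,V] = ((-1.1667)·(-1.1667) + (-0.1667)·(-0.1667) + (-3.1667)·(-3.1667) + (3.8333)·(3.8333) + (-2.1667)·(-2.1667) + (2.8333)·(2.8333)) / 5 = 38.8333/5 = 7.7667
  Sample standard deviations s_i = √(s[i,i]):
  s(U) = √(4.8) = 2.1909
  s(V) = √(7.7667) = 2.7869

Step 3 — r_{ij} = s_{ij} / (s_i · s_j):
  r[U,U] = 1 (diagonal).
  r[U,V] = 2.8 / (2.1909 · 2.7869) = 2.8 / 6.1057 = 0.4586
  r[V,V] = 1 (diagonal).

R is symmetric with unit diagonal. Assembling:

R = [[1, 0.4586],
 [0.4586, 1]]


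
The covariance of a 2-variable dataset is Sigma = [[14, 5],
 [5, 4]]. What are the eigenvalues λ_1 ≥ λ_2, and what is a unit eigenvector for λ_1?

Step 1 — characteristic polynomial of 2×2 Sigma:
  det(Sigma - λI) = λ² - trace · λ + det = 0.
  trace = 14 + 4 = 18, det = 14·4 - (5)² = 31.
Step 2 — discriminant:
  Δ = trace² - 4·det = 324 - 124 = 200.
Step 3 — eigenvalues:
  λ = (trace ± √Δ)/2 = (18 ± 14.1421)/2,
  λ_1 = 16.0711,  λ_2 = 1.9289.

Step 4 — unit eigenvector for λ_1: solve (Sigma - λ_1 I)v = 0. First row:
  (14 - 16.0711)·v_x + (5)·v_y = 0, i.e. (-2.0711)·v_x + (5)·v_y = 0,
  so v ∝ (b, λ_1 - a) = (5, 2.0711) = u.
  ||u|| = √((5)² + (2.0711)²) = √(29.2893) ≈ 5.412,
  v_1 = u/||u|| ≈ (0.9239, 0.3827) (||v_1|| = 1).

λ_1 = 16.0711,  λ_2 = 1.9289;  v_1 ≈ (0.9239, 0.3827)


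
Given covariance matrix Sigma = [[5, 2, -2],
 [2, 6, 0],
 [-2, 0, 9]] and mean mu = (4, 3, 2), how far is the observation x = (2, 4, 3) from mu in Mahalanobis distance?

Step 1 — centre the observation: (x - mu) = (-2, 1, 1).

Step 2 — invert Sigma (cofactor / det for 3×3, or solve directly):
  Sigma^{-1} = [[0.2571, -0.0857, 0.0571],
 [-0.0857, 0.1952, -0.019],
 [0.0571, -0.019, 0.1238]].

Step 3 — form the quadratic (x - mu)^T · Sigma^{-1} · (x - mu):
  Sigma^{-1} · (x - mu) = (-0.5429, 0.3476, -0.0095).
  (x - mu)^T · [Sigma^{-1} · (x - mu)] = (-2)·(-0.5429) + (1)·(0.3476) + (1)·(-0.0095) = 1.4238.

Step 4 — take square root: d = √(1.4238) ≈ 1.1932.

d(x, mu) = √(1.4238) ≈ 1.1932


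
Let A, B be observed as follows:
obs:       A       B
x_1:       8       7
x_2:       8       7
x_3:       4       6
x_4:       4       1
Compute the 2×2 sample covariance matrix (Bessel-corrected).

Step 1 — column means:
  mean(A) = (8 + 8 + 4 + 4) / 4 = 24/4 = 6
  mean(B) = (7 + 7 + 6 + 1) / 4 = 21/4 = 5.25

Step 2 — sample covariance S[i,j] = (1/(n-1)) · Σ_k (x_{k,i} - mean_i) · (x_{k,j} - mean_j), with n-1 = 3.
  S[A,A] = ((2)·(2) + (2)·(2) + (-2)·(-2) + (-2)·(-2)) / 3 = 16/3 = 5.3333
  S[A,B] = ((2)·(1.75) + (2)·(1.75) + (-2)·(0.75) + (-2)·(-4.25)) / 3 = 14/3 = 4.6667
  S[B,B] = ((1.75)·(1.75) + (1.75)·(1.75) + (0.75)·(0.75) + (-4.25)·(-4.25)) / 3 = 24.75/3 = 8.25

S is symmetric (S[j,i] = S[i,j]). Assembling:

S = [[5.3333, 4.6667],
 [4.6667, 8.25]]


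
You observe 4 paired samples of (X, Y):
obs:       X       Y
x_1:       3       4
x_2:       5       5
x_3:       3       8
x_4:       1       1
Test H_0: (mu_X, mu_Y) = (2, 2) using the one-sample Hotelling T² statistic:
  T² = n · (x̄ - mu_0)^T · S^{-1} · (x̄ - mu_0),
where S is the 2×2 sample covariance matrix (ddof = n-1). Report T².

Step 1 — sample mean vector:
  mean(X) = (3 + 5 + 3 + 1) / 4 = 12/4 = 3
  mean(Y) = (4 + 5 + 8 + 1) / 4 = 18/4 = 4.5
  x̄ = (3, 4.5),  deviation x̄ - mu_0 = (3, 4.5) - (2, 2) = (1, 2.5).

Step 2 — sample covariance matrix, S[i,j] = (1/(n-1)) · Σ_k (x_{k,i} - mean_i) · (x_{k,j} - mean_j), divisor n-1 = 3:
  S[X,X] = ((0)·(0) + (2)·(2) + (0)·(0) + (-2)·(-2)) / 3 = 8/3 = 2.6667
  S[X,Y] = ((0)·(-0.5) + (2)·(0.5) + (0)·(3.5) + (-2)·(-3.5)) / 3 = 8/3 = 2.6667
  S[Y,Y] = ((-0.5)·(-0.5) + (0.5)·(0.5) + (3.5)·(3.5) + (-3.5)·(-3.5)) / 3 = 25/3 = 8.3333
  S = [[2.6667, 2.6667],
 [2.6667, 8.3333]].

Step 3 — invert S. det(S) = 2.6667·8.3333 - (2.6667)² = 15.1111.
  S^{-1} = (1/det) · [[d, -b], [-b, a]] = [[0.5515, -0.1765],
 [-0.1765, 0.1765]].

Step 4 — quadratic form (x̄ - mu_0)^T · S^{-1} · (x̄ - mu_0):
  S^{-1} · (x̄ - mu_0) = (0.1103, 0.2647),
  (x̄ - mu_0)^T · [...] = (1)·(0.1103) + (2.5)·(0.2647) = 0.7721.

Step 5 — scale by n: T² = 4 · 0.7721 = 3.0882.

T² ≈ 3.0882


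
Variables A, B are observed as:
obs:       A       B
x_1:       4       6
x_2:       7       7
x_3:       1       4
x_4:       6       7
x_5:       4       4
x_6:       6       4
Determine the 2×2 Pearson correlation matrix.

Step 1 — column means:
  mean(A) = (4 + 7 + 1 + 6 + 4 + 6) / 6 = 28/6 = 4.6667
  mean(B) = (6 + 7 + 4 + 7 + 4 + 4) / 6 = 32/6 = 5.3333

Step 2 — sample variances and covariances s[i,j] = (1/(n-1)) · Σ_k (x_{k,i} - mean_i) · (x_{k,j} - mean_j), with n-1 = 5:
  s[A,A] = ((-0.6667)·(-0.6667) + (2.3333)·(2.3333) + (-3.6667)·(-3.6667) + (1.3333)·(1.3333) + (-0.6667)·(-0.6667) + (1.3333)·(1.3333)) / 5 = 23.3333/5 = 4.6667
  s[A,B] = ((-0.6667)·(0.6667) + (2.3333)·(1.6667) + (-3.6667)·(-1.3333) + (1.3333)·(1.6667) + (-0.6667)·(-1.3333) + (1.3333)·(-1.3333)) / 5 = 9.6667/5 = 1.9333
  s[B,B] = ((0.6667)·(0.6667) + (1.6667)·(1.6667) + (-1.3333)·(-1.3333) + (1.6667)·(1.6667) + (-1.3333)·(-1.3333) + (-1.3333)·(-1.3333)) / 5 = 11.3333/5 = 2.2667
  Sample standard deviations s_i = √(s[i,i]):
  s(A) = √(4.6667) = 2.1602
  s(B) = √(2.2667) = 1.5055

Step 3 — r_{ij} = s_{ij} / (s_i · s_j):
  r[A,A] = 1 (diagonal).
  r[A,B] = 1.9333 / (2.1602 · 1.5055) = 1.9333 / 3.2523 = 0.5944
  r[B,B] = 1 (diagonal).

R is symmetric with unit diagonal. Assembling:

R = [[1, 0.5944],
 [0.5944, 1]]


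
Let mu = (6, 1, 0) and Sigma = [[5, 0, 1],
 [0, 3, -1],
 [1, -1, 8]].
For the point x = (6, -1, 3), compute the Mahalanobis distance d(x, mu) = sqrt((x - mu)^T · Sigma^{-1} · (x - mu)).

Step 1 — centre the observation: (x - mu) = (0, -2, 3).

Step 2 — invert Sigma (cofactor / det for 3×3, or solve directly):
  Sigma^{-1} = [[0.2054, -0.0089, -0.0268],
 [-0.0089, 0.3482, 0.0446],
 [-0.0268, 0.0446, 0.1339]].

Step 3 — form the quadratic (x - mu)^T · Sigma^{-1} · (x - mu):
  Sigma^{-1} · (x - mu) = (-0.0625, -0.5625, 0.3125).
  (x - mu)^T · [Sigma^{-1} · (x - mu)] = (0)·(-0.0625) + (-2)·(-0.5625) + (3)·(0.3125) = 2.0625.

Step 4 — take square root: d = √(2.0625) ≈ 1.4361.

d(x, mu) = √(2.0625) ≈ 1.4361


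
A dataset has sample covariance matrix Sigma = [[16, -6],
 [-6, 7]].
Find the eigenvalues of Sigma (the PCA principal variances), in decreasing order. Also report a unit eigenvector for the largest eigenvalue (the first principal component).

Step 1 — characteristic polynomial of 2×2 Sigma:
  det(Sigma - λI) = λ² - trace · λ + det = 0.
  trace = 16 + 7 = 23, det = 16·7 - (-6)² = 76.
Step 2 — discriminant:
  Δ = trace² - 4·det = 529 - 304 = 225.
Step 3 — eigenvalues:
  λ = (trace ± √Δ)/2 = (23 ± 15)/2,
  λ_1 = 19,  λ_2 = 4.

Step 4 — unit eigenvector for λ_1: solve (Sigma - λ_1 I)v = 0. First row:
  (16 - 19)·v_x + (-6)·v_y = 0, i.e. (-3)·v_x + (-6)·v_y = 0,
  so v ∝ (b, λ_1 - a) = (-6, 3); multiply by -1 so the first entry is positive: u = (6, -3).
  ||u|| = √((6)² + (-3)²) = √(45) ≈ 6.7082,
  v_1 = u/||u|| ≈ (0.8944, -0.4472) (||v_1|| = 1).

λ_1 = 19,  λ_2 = 4;  v_1 ≈ (0.8944, -0.4472)


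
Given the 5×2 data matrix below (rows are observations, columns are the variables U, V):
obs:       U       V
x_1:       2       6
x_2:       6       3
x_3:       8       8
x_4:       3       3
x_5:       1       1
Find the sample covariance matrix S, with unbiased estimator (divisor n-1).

Step 1 — column means:
  mean(U) = (2 + 6 + 8 + 3 + 1) / 5 = 20/5 = 4
  mean(V) = (6 + 3 + 8 + 3 + 1) / 5 = 21/5 = 4.2

Step 2 — sample covariance S[i,j] = (1/(n-1)) · Σ_k (x_{k,i} - mean_i) · (x_{k,j} - mean_j), with n-1 = 4.
  S[U,U] = ((-2)·(-2) + (2)·(2) + (4)·(4) + (-1)·(-1) + (-3)·(-3)) / 4 = 34/4 = 8.5
  S[U,V] = ((-2)·(1.8) + (2)·(-1.2) + (4)·(3.8) + (-1)·(-1.2) + (-3)·(-3.2)) / 4 = 20/4 = 5
  S[V,V] = ((1.8)·(1.8) + (-1.2)·(-1.2) + (3.8)·(3.8) + (-1.2)·(-1.2) + (-3.2)·(-3.2)) / 4 = 30.8/4 = 7.7

S is symmetric (S[j,i] = S[i,j]). Assembling:

S = [[8.5, 5],
 [5, 7.7]]


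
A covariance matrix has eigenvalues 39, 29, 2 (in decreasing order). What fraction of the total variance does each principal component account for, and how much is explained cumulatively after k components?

Step 1 — total variance = trace(Sigma) = Σ λ_i = 39 + 29 + 2 = 70.

Step 2 — fraction explained by component i = λ_i / Σ λ:
  PC1: 39/70 = 0.5571
  PC2: 29/70 = 0.4143
  PC3: 2/70 = 0.0286

Step 3 — cumulative fraction after k components = (λ_1 + ... + λ_k) / Σ λ:
  k = 1: 39/70 = 0.5571
  k = 2: (39 + 29)/70 = 68/70 = 0.9714
  k = 3: (39 + 29 + 2)/70 = 70/70 = 1

Summary (fraction, with percent):

explained: PC1 0.5571 (55.71%), PC2 0.4143 (41.43%), PC3 0.0286 (2.86%);  cumulative: 0.5571, 0.9714, 1


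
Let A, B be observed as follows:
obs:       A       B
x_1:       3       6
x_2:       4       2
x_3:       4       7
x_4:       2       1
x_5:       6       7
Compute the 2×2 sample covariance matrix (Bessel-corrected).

Step 1 — column means:
  mean(A) = (3 + 4 + 4 + 2 + 6) / 5 = 19/5 = 3.8
  mean(B) = (6 + 2 + 7 + 1 + 7) / 5 = 23/5 = 4.6

Step 2 — sample covariance S[i,j] = (1/(n-1)) · Σ_k (x_{k,i} - mean_i) · (x_{k,j} - mean_j), with n-1 = 4.
  S[A,A] = ((-0.8)·(-0.8) + (0.2)·(0.2) + (0.2)·(0.2) + (-1.8)·(-1.8) + (2.2)·(2.2)) / 4 = 8.8/4 = 2.2
  S[A,B] = ((-0.8)·(1.4) + (0.2)·(-2.6) + (0.2)·(2.4) + (-1.8)·(-3.6) + (2.2)·(2.4)) / 4 = 10.6/4 = 2.65
  S[B,B] = ((1.4)·(1.4) + (-2.6)·(-2.6) + (2.4)·(2.4) + (-3.6)·(-3.6) + (2.4)·(2.4)) / 4 = 33.2/4 = 8.3

S is symmetric (S[j,i] = S[i,j]). Assembling:

S = [[2.2, 2.65],
 [2.65, 8.3]]


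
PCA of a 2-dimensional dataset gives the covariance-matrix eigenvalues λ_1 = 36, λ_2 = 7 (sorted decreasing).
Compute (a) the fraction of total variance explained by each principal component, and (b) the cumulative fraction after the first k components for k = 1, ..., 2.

Step 1 — total variance = trace(Sigma) = Σ λ_i = 36 + 7 = 43.

Step 2 — fraction explained by component i = λ_i / Σ λ:
  PC1: 36/43 = 0.8372
  PC2: 7/43 = 0.1628

Step 3 — cumulative fraction after k components = (λ_1 + ... + λ_k) / Σ λ:
  k = 1: 36/43 = 0.8372
  k = 2: (36 + 7)/43 = 43/43 = 1

Summary (fraction, with percent):

explained: PC1 0.8372 (83.72%), PC2 0.1628 (16.28%);  cumulative: 0.8372, 1


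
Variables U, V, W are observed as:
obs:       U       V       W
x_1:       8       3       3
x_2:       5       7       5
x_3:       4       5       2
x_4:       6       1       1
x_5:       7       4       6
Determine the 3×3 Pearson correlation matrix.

Step 1 — column means:
  mean(U) = (8 + 5 + 4 + 6 + 7) / 5 = 30/5 = 6
  mean(V) = (3 + 7 + 5 + 1 + 4) / 5 = 20/5 = 4
  mean(W) = (3 + 5 + 2 + 1 + 6) / 5 = 17/5 = 3.4

Step 2 — sample variances and covariances s[i,j] = (1/(n-1)) · Σ_k (x_{k,i} - mean_i) · (x_{k,j} - mean_j), with n-1 = 4:
  s[U,U] = ((2)·(2) + (-1)·(-1) + (-2)·(-2) + (0)·(0) + (1)·(1)) / 4 = 10/4 = 2.5
  s[U,V] = ((2)·(-1) + (-1)·(3) + (-2)·(1) + (0)·(-3) + (1)·(0)) / 4 = -7/4 = -1.75
  s[U,W] = ((2)·(-0.4) + (-1)·(1.6) + (-2)·(-1.4) + (0)·(-2.4) + (1)·(2.6)) / 4 = 3/4 = 0.75
  s[V,V] = ((-1)·(-1) + (3)·(3) + (1)·(1) + (-3)·(-3) + (0)·(0)) / 4 = 20/4 = 5
  s[V,W] = ((-1)·(-0.4) + (3)·(1.6) + (1)·(-1.4) + (-3)·(-2.4) + (0)·(2.6)) / 4 = 11/4 = 2.75
  s[W,W] = ((-0.4)·(-0.4) + (1.6)·(1.6) + (-1.4)·(-1.4) + (-2.4)·(-2.4) + (2.6)·(2.6)) / 4 = 17.2/4 = 4.3
  Sample standard deviations s_i = √(s[i,i]):
  s(U) = √(2.5) = 1.5811
  s(V) = √(5) = 2.2361
  s(W) = √(4.3) = 2.0736

Step 3 — r_{ij} = s_{ij} / (s_i · s_j):
  r[U,U] = 1 (diagonal).
  r[U,V] = -1.75 / (1.5811 · 2.2361) = -1.75 / 3.5355 = -0.495
  r[U,W] = 0.75 / (1.5811 · 2.0736) = 0.75 / 3.2787 = 0.2287
  r[V,V] = 1 (diagonal).
  r[V,W] = 2.75 / (2.2361 · 2.0736) = 2.75 / 4.6368 = 0.5931
  r[W,W] = 1 (diagonal).

R is symmetric with unit diagonal. Assembling:

R = [[1, -0.495, 0.2287],
 [-0.495, 1, 0.5931],
 [0.2287, 0.5931, 1]]


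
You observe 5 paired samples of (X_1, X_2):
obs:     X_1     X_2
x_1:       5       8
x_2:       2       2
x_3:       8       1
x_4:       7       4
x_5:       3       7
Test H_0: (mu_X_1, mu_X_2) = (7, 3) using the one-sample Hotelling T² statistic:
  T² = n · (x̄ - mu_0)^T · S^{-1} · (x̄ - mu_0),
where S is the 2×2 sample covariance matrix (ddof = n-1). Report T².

Step 1 — sample mean vector:
  mean(X_1) = (5 + 2 + 8 + 7 + 3) / 5 = 25/5 = 5
  mean(X_2) = (8 + 2 + 1 + 4 + 7) / 5 = 22/5 = 4.4
  x̄ = (5, 4.4),  deviation x̄ - mu_0 = (5, 4.4) - (7, 3) = (-2, 1.4).

Step 2 — sample covariance matrix, S[i,j] = (1/(n-1)) · Σ_k (x_{k,i} - mean_i) · (x_{k,j} - mean_j), divisor n-1 = 4:
  S[X_1,X_1] = ((0)·(0) + (-3)·(-3) + (3)·(3) + (2)·(2) + (-2)·(-2)) / 4 = 26/4 = 6.5
  S[X_1,X_2] = ((0)·(3.6) + (-3)·(-2.4) + (3)·(-3.4) + (2)·(-0.4) + (-2)·(2.6)) / 4 = -9/4 = -2.25
  S[X_2,X_2] = ((3.6)·(3.6) + (-2.4)·(-2.4) + (-3.4)·(-3.4) + (-0.4)·(-0.4) + (2.6)·(2.6)) / 4 = 37.2/4 = 9.3
  S = [[6.5, -2.25],
 [-2.25, 9.3]].

Step 3 — invert S. det(S) = 6.5·9.3 - (-2.25)² = 55.3875.
  S^{-1} = (1/det) · [[d, -b], [-b, a]] = [[0.1679, 0.0406],
 [0.0406, 0.1174]].

Step 4 — quadratic form (x̄ - mu_0)^T · S^{-1} · (x̄ - mu_0):
  S^{-1} · (x̄ - mu_0) = (-0.2789, 0.0831),
  (x̄ - mu_0)^T · [...] = (-2)·(-0.2789) + (1.4)·(0.0831) = 0.6742.

Step 5 — scale by n: T² = 5 · 0.6742 = 3.3708.

T² ≈ 3.3708


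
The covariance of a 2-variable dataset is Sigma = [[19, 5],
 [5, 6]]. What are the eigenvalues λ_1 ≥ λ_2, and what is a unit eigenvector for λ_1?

Step 1 — characteristic polynomial of 2×2 Sigma:
  det(Sigma - λI) = λ² - trace · λ + det = 0.
  trace = 19 + 6 = 25, det = 19·6 - (5)² = 89.
Step 2 — discriminant:
  Δ = trace² - 4·det = 625 - 356 = 269.
Step 3 — eigenvalues:
  λ = (trace ± √Δ)/2 = (25 ± 16.4012)/2,
  λ_1 = 20.7006,  λ_2 = 4.2994.

Step 4 — unit eigenvector for λ_1: solve (Sigma - λ_1 I)v = 0. First row:
  (19 - 20.7006)·v_x + (5)·v_y = 0, i.e. (-1.7006)·v_x + (5)·v_y = 0,
  so v ∝ (b, λ_1 - a) = (5, 1.7006) = u.
  ||u|| = √((5)² + (1.7006)²) = √(27.8921) ≈ 5.2813,
  v_1 = u/||u|| ≈ (0.9467, 0.322) (||v_1|| = 1).

λ_1 = 20.7006,  λ_2 = 4.2994;  v_1 ≈ (0.9467, 0.322)


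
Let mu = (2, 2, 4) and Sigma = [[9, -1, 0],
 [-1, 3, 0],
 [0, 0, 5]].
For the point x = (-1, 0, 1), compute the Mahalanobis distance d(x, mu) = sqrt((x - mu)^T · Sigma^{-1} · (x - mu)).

Step 1 — centre the observation: (x - mu) = (-3, -2, -3).

Step 2 — invert Sigma (cofactor / det for 3×3, or solve directly):
  Sigma^{-1} = [[0.1154, 0.0385, 0],
 [0.0385, 0.3462, 0],
 [0, 0, 0.2]].

Step 3 — form the quadratic (x - mu)^T · Sigma^{-1} · (x - mu):
  Sigma^{-1} · (x - mu) = (-0.4231, -0.8077, -0.6).
  (x - mu)^T · [Sigma^{-1} · (x - mu)] = (-3)·(-0.4231) + (-2)·(-0.8077) + (-3)·(-0.6) = 4.6846.

Step 4 — take square root: d = √(4.6846) ≈ 2.1644.

d(x, mu) = √(4.6846) ≈ 2.1644


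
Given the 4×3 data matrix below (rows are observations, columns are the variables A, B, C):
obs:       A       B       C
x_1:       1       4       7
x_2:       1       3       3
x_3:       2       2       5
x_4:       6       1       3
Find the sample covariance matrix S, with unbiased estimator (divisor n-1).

Step 1 — column means:
  mean(A) = (1 + 1 + 2 + 6) / 4 = 10/4 = 2.5
  mean(B) = (4 + 3 + 2 + 1) / 4 = 10/4 = 2.5
  mean(C) = (7 + 3 + 5 + 3) / 4 = 18/4 = 4.5

Step 2 — sample covariance S[i,j] = (1/(n-1)) · Σ_k (x_{k,i} - mean_i) · (x_{k,j} - mean_j), with n-1 = 3.
  S[A,A] = ((-1.5)·(-1.5) + (-1.5)·(-1.5) + (-0.5)·(-0.5) + (3.5)·(3.5)) / 3 = 17/3 = 5.6667
  S[A,B] = ((-1.5)·(1.5) + (-1.5)·(0.5) + (-0.5)·(-0.5) + (3.5)·(-1.5)) / 3 = -8/3 = -2.6667
  S[A,C] = ((-1.5)·(2.5) + (-1.5)·(-1.5) + (-0.5)·(0.5) + (3.5)·(-1.5)) / 3 = -7/3 = -2.3333
  S[B,B] = ((1.5)·(1.5) + (0.5)·(0.5) + (-0.5)·(-0.5) + (-1.5)·(-1.5)) / 3 = 5/3 = 1.6667
  S[B,C] = ((1.5)·(2.5) + (0.5)·(-1.5) + (-0.5)·(0.5) + (-1.5)·(-1.5)) / 3 = 5/3 = 1.6667
  S[C,C] = ((2.5)·(2.5) + (-1.5)·(-1.5) + (0.5)·(0.5) + (-1.5)·(-1.5)) / 3 = 11/3 = 3.6667

S is symmetric (S[j,i] = S[i,j]). Assembling:

S = [[5.6667, -2.6667, -2.3333],
 [-2.6667, 1.6667, 1.6667],
 [-2.3333, 1.6667, 3.6667]]


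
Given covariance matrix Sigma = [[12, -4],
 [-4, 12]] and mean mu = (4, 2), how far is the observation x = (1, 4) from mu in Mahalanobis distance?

Step 1 — centre the observation: (x - mu) = (-3, 2).

Step 2 — invert Sigma. det(Sigma) = 12·12 - (-4)² = 128.
  Sigma^{-1} = (1/det) · [[d, -b], [-b, a]] = [[0.0938, 0.0312],
 [0.0312, 0.0938]].

Step 3 — form the quadratic (x - mu)^T · Sigma^{-1} · (x - mu):
  Sigma^{-1} · (x - mu) = (-0.2188, 0.0938).
  (x - mu)^T · [Sigma^{-1} · (x - mu)] = (-3)·(-0.2188) + (2)·(0.0938) = 0.8438.

Step 4 — take square root: d = √(0.8438) ≈ 0.9186.

d(x, mu) = √(0.8438) ≈ 0.9186


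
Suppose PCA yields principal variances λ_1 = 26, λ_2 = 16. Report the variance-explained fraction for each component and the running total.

Step 1 — total variance = trace(Sigma) = Σ λ_i = 26 + 16 = 42.

Step 2 — fraction explained by component i = λ_i / Σ λ:
  PC1: 26/42 = 0.619
  PC2: 16/42 = 0.381

Step 3 — cumulative fraction after k components = (λ_1 + ... + λ_k) / Σ λ:
  k = 1: 26/42 = 0.619
  k = 2: (26 + 16)/42 = 42/42 = 1

Summary (fraction, with percent):

explained: PC1 0.619 (61.9%), PC2 0.381 (38.1%);  cumulative: 0.619, 1


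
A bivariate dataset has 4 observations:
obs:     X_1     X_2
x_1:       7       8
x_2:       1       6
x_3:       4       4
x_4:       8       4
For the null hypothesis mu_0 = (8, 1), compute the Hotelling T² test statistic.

Step 1 — sample mean vector:
  mean(X_1) = (7 + 1 + 4 + 8) / 4 = 20/4 = 5
  mean(X_2) = (8 + 6 + 4 + 4) / 4 = 22/4 = 5.5
  x̄ = (5, 5.5),  deviation x̄ - mu_0 = (5, 5.5) - (8, 1) = (-3, 4.5).

Step 2 — sample covariance matrix, S[i,j] = (1/(n-1)) · Σ_k (x_{k,i} - mean_i) · (x_{k,j} - mean_j), divisor n-1 = 3:
  S[X_1,X_1] = ((2)·(2) + (-4)·(-4) + (-1)·(-1) + (3)·(3)) / 3 = 30/3 = 10
  S[X_1,X_2] = ((2)·(2.5) + (-4)·(0.5) + (-1)·(-1.5) + (3)·(-1.5)) / 3 = 0/3 = 0
  S[X_2,X_2] = ((2.5)·(2.5) + (0.5)·(0.5) + (-1.5)·(-1.5) + (-1.5)·(-1.5)) / 3 = 11/3 = 3.6667
  S = [[10, 0],
 [0, 3.6667]].

Step 3 — invert S. det(S) = 10·3.6667 - (0)² = 36.6667.
  S^{-1} = (1/det) · [[d, -b], [-b, a]] = [[0.1, 0],
 [0, 0.2727]].

Step 4 — quadratic form (x̄ - mu_0)^T · S^{-1} · (x̄ - mu_0):
  S^{-1} · (x̄ - mu_0) = (-0.3, 1.2273),
  (x̄ - mu_0)^T · [...] = (-3)·(-0.3) + (4.5)·(1.2273) = 6.4227.

Step 5 — scale by n: T² = 4 · 6.4227 = 25.6909.

T² ≈ 25.6909


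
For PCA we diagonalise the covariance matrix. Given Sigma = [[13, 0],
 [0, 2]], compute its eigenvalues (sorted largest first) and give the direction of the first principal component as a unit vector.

Step 1 — characteristic polynomial of 2×2 Sigma:
  det(Sigma - λI) = λ² - trace · λ + det = 0.
  trace = 13 + 2 = 15, det = 13·2 - (0)² = 26.
Step 2 — discriminant:
  Δ = trace² - 4·det = 225 - 104 = 121.
Step 3 — eigenvalues:
  λ = (trace ± √Δ)/2 = (15 ± 11)/2,
  λ_1 = 13,  λ_2 = 2.

Step 4 — unit eigenvector for λ_1: Sigma is diagonal, so its eigenvectors are the coordinate axes. λ_1 = 13 is the diagonal entry on the first coordinate axis, hence
  v_1 = (1, 0) (||v_1|| = 1).

λ_1 = 13,  λ_2 = 2;  v_1 ≈ (1, 0)


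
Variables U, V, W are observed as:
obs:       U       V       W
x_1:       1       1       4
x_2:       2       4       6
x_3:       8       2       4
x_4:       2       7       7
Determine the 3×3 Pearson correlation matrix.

Step 1 — column means:
  mean(U) = (1 + 2 + 8 + 2) / 4 = 13/4 = 3.25
  mean(V) = (1 + 4 + 2 + 7) / 4 = 14/4 = 3.5
  mean(W) = (4 + 6 + 4 + 7) / 4 = 21/4 = 5.25

Step 2 — sample variances and covariances s[i,j] = (1/(n-1)) · Σ_k (x_{k,i} - mean_i) · (x_{k,j} - mean_j), with n-1 = 3:
  s[U,U] = ((-2.25)·(-2.25) + (-1.25)·(-1.25) + (4.75)·(4.75) + (-1.25)·(-1.25)) / 3 = 30.75/3 = 10.25
  s[U,V] = ((-2.25)·(-2.5) + (-1.25)·(0.5) + (4.75)·(-1.5) + (-1.25)·(3.5)) / 3 = -6.5/3 = -2.1667
  s[U,W] = ((-2.25)·(-1.25) + (-1.25)·(0.75) + (4.75)·(-1.25) + (-1.25)·(1.75)) / 3 = -6.25/3 = -2.0833
  s[V,V] = ((-2.5)·(-2.5) + (0.5)·(0.5) + (-1.5)·(-1.5) + (3.5)·(3.5)) / 3 = 21/3 = 7
  s[V,W] = ((-2.5)·(-1.25) + (0.5)·(0.75) + (-1.5)·(-1.25) + (3.5)·(1.75)) / 3 = 11.5/3 = 3.8333
  s[W,W] = ((-1.25)·(-1.25) + (0.75)·(0.75) + (-1.25)·(-1.25) + (1.75)·(1.75)) / 3 = 6.75/3 = 2.25
  Sample standard deviations s_i = √(s[i,i]):
  s(U) = √(10.25) = 3.2016
  s(V) = √(7) = 2.6458
  s(W) = √(2.25) = 1.5

Step 3 — r_{ij} = s_{ij} / (s_i · s_j):
  r[U,U] = 1 (diagonal).
  r[U,V] = -2.1667 / (3.2016 · 2.6458) = -2.1667 / 8.4705 = -0.2558
  r[U,W] = -2.0833 / (3.2016 · 1.5) = -2.0833 / 4.8023 = -0.4338
  r[V,V] = 1 (diagonal).
  r[V,W] = 3.8333 / (2.6458 · 1.5) = 3.8333 / 3.9686 = 0.9659
  r[W,W] = 1 (diagonal).

R is symmetric with unit diagonal. Assembling:

R = [[1, -0.2558, -0.4338],
 [-0.2558, 1, 0.9659],
 [-0.4338, 0.9659, 1]]


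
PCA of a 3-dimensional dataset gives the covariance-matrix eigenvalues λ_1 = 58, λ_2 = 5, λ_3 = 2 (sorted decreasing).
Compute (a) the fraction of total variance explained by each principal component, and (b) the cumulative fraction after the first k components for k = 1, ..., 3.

Step 1 — total variance = trace(Sigma) = Σ λ_i = 58 + 5 + 2 = 65.

Step 2 — fraction explained by component i = λ_i / Σ λ:
  PC1: 58/65 = 0.8923
  PC2: 5/65 = 0.0769
  PC3: 2/65 = 0.0308

Step 3 — cumulative fraction after k components = (λ_1 + ... + λ_k) / Σ λ:
  k = 1: 58/65 = 0.8923
  k = 2: (58 + 5)/65 = 63/65 = 0.9692
  k = 3: (58 + 5 + 2)/65 = 65/65 = 1

Summary (fraction, with percent):

explained: PC1 0.8923 (89.23%), PC2 0.0769 (7.69%), PC3 0.0308 (3.08%);  cumulative: 0.8923, 0.9692, 1


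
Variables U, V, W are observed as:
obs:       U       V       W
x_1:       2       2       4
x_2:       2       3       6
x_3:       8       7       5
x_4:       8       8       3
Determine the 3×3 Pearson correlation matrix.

Step 1 — column means:
  mean(U) = (2 + 2 + 8 + 8) / 4 = 20/4 = 5
  mean(V) = (2 + 3 + 7 + 8) / 4 = 20/4 = 5
  mean(W) = (4 + 6 + 5 + 3) / 4 = 18/4 = 4.5

Step 2 — sample variances and covariances s[i,j] = (1/(n-1)) · Σ_k (x_{k,i} - mean_i) · (x_{k,j} - mean_j), with n-1 = 3:
  s[U,U] = ((-3)·(-3) + (-3)·(-3) + (3)·(3) + (3)·(3)) / 3 = 36/3 = 12
  s[U,V] = ((-3)·(-3) + (-3)·(-2) + (3)·(2) + (3)·(3)) / 3 = 30/3 = 10
  s[U,W] = ((-3)·(-0.5) + (-3)·(1.5) + (3)·(0.5) + (3)·(-1.5)) / 3 = -6/3 = -2
  s[V,V] = ((-3)·(-3) + (-2)·(-2) + (2)·(2) + (3)·(3)) / 3 = 26/3 = 8.6667
  s[V,W] = ((-3)·(-0.5) + (-2)·(1.5) + (2)·(0.5) + (3)·(-1.5)) / 3 = -5/3 = -1.6667
  s[W,W] = ((-0.5)·(-0.5) + (1.5)·(1.5) + (0.5)·(0.5) + (-1.5)·(-1.5)) / 3 = 5/3 = 1.6667
  Sample standard deviations s_i = √(s[i,i]):
  s(U) = √(12) = 3.4641
  s(V) = √(8.6667) = 2.9439
  s(W) = √(1.6667) = 1.291

Step 3 — r_{ij} = s_{ij} / (s_i · s_j):
  r[U,U] = 1 (diagonal).
  r[U,V] = 10 / (3.4641 · 2.9439) = 10 / 10.198 = 0.9806
  r[U,W] = -2 / (3.4641 · 1.291) = -2 / 4.4721 = -0.4472
  r[V,V] = 1 (diagonal).
  r[V,W] = -1.6667 / (2.9439 · 1.291) = -1.6667 / 3.8006 = -0.4385
  r[W,W] = 1 (diagonal).

R is symmetric with unit diagonal. Assembling:

R = [[1, 0.9806, -0.4472],
 [0.9806, 1, -0.4385],
 [-0.4472, -0.4385, 1]]


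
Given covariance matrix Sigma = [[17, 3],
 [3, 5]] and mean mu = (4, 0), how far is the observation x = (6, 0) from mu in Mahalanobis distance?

Step 1 — centre the observation: (x - mu) = (2, 0).

Step 2 — invert Sigma. det(Sigma) = 17·5 - (3)² = 76.
  Sigma^{-1} = (1/det) · [[d, -b], [-b, a]] = [[0.0658, -0.0395],
 [-0.0395, 0.2237]].

Step 3 — form the quadratic (x - mu)^T · Sigma^{-1} · (x - mu):
  Sigma^{-1} · (x - mu) = (0.1316, -0.0789).
  (x - mu)^T · [Sigma^{-1} · (x - mu)] = (2)·(0.1316) + (0)·(-0.0789) = 0.2632.

Step 4 — take square root: d = √(0.2632) ≈ 0.513.

d(x, mu) = √(0.2632) ≈ 0.513


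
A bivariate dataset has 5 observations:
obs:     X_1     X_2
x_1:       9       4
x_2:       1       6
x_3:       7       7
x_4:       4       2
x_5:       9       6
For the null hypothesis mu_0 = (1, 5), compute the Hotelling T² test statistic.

Step 1 — sample mean vector:
  mean(X_1) = (9 + 1 + 7 + 4 + 9) / 5 = 30/5 = 6
  mean(X_2) = (4 + 6 + 7 + 2 + 6) / 5 = 25/5 = 5
  x̄ = (6, 5),  deviation x̄ - mu_0 = (6, 5) - (1, 5) = (5, 0).

Step 2 — sample covariance matrix, S[i,j] = (1/(n-1)) · Σ_k (x_{k,i} - mean_i) · (x_{k,j} - mean_j), divisor n-1 = 4:
  S[X_1,X_1] = ((3)·(3) + (-5)·(-5) + (1)·(1) + (-2)·(-2) + (3)·(3)) / 4 = 48/4 = 12
  S[X_1,X_2] = ((3)·(-1) + (-5)·(1) + (1)·(2) + (-2)·(-3) + (3)·(1)) / 4 = 3/4 = 0.75
  S[X_2,X_2] = ((-1)·(-1) + (1)·(1) + (2)·(2) + (-3)·(-3) + (1)·(1)) / 4 = 16/4 = 4
  S = [[12, 0.75],
 [0.75, 4]].

Step 3 — invert S. det(S) = 12·4 - (0.75)² = 47.4375.
  S^{-1} = (1/det) · [[d, -b], [-b, a]] = [[0.0843, -0.0158],
 [-0.0158, 0.253]].

Step 4 — quadratic form (x̄ - mu_0)^T · S^{-1} · (x̄ - mu_0):
  S^{-1} · (x̄ - mu_0) = (0.4216, -0.0791),
  (x̄ - mu_0)^T · [...] = (5)·(0.4216) + (0)·(-0.0791) = 2.108.

Step 5 — scale by n: T² = 5 · 2.108 = 10.5402.

T² ≈ 10.5402


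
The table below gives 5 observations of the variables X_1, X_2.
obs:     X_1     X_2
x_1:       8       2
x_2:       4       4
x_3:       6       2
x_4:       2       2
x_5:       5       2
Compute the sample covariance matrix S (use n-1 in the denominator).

Step 1 — column means:
  mean(X_1) = (8 + 4 + 6 + 2 + 5) / 5 = 25/5 = 5
  mean(X_2) = (2 + 4 + 2 + 2 + 2) / 5 = 12/5 = 2.4

Step 2 — sample covariance S[i,j] = (1/(n-1)) · Σ_k (x_{k,i} - mean_i) · (x_{k,j} - mean_j), with n-1 = 4.
  S[X_1,X_1] = ((3)·(3) + (-1)·(-1) + (1)·(1) + (-3)·(-3) + (0)·(0)) / 4 = 20/4 = 5
  S[X_1,X_2] = ((3)·(-0.4) + (-1)·(1.6) + (1)·(-0.4) + (-3)·(-0.4) + (0)·(-0.4)) / 4 = -2/4 = -0.5
  S[X_2,X_2] = ((-0.4)·(-0.4) + (1.6)·(1.6) + (-0.4)·(-0.4) + (-0.4)·(-0.4) + (-0.4)·(-0.4)) / 4 = 3.2/4 = 0.8

S is symmetric (S[j,i] = S[i,j]). Assembling:

S = [[5, -0.5],
 [-0.5, 0.8]]


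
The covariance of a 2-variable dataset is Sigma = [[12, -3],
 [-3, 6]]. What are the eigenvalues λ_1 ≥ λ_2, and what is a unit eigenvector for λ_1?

Step 1 — characteristic polynomial of 2×2 Sigma:
  det(Sigma - λI) = λ² - trace · λ + det = 0.
  trace = 12 + 6 = 18, det = 12·6 - (-3)² = 63.
Step 2 — discriminant:
  Δ = trace² - 4·det = 324 - 252 = 72.
Step 3 — eigenvalues:
  λ = (trace ± √Δ)/2 = (18 ± 8.4853)/2,
  λ_1 = 13.2426,  λ_2 = 4.7574.

Step 4 — unit eigenvector for λ_1: solve (Sigma - λ_1 I)v = 0. First row:
  (12 - 13.2426)·v_x + (-3)·v_y = 0, i.e. (-1.2426)·v_x + (-3)·v_y = 0,
  so v ∝ (b, λ_1 - a) = (-3, 1.2426); multiply by -1 so the first entry is positive: u = (3, -1.2426).
  ||u|| = √((3)² + (-1.2426)²) = √(10.5442) ≈ 3.2472,
  v_1 = u/||u|| ≈ (0.9239, -0.3827) (||v_1|| = 1).

λ_1 = 13.2426,  λ_2 = 4.7574;  v_1 ≈ (0.9239, -0.3827)


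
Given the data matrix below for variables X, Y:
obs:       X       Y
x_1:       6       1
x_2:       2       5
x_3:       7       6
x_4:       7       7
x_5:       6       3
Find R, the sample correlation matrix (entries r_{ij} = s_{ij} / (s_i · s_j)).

Step 1 — column means:
  mean(X) = (6 + 2 + 7 + 7 + 6) / 5 = 28/5 = 5.6
  mean(Y) = (1 + 5 + 6 + 7 + 3) / 5 = 22/5 = 4.4

Step 2 — sample variances and covariances s[i,j] = (1/(n-1)) · Σ_k (x_{k,i} - mean_i) · (x_{k,j} - mean_j), with n-1 = 4:
  s[X,X] = ((0.4)·(0.4) + (-3.6)·(-3.6) + (1.4)·(1.4) + (1.4)·(1.4) + (0.4)·(0.4)) / 4 = 17.2/4 = 4.3
  s[X,Y] = ((0.4)·(-3.4) + (-3.6)·(0.6) + (1.4)·(1.6) + (1.4)·(2.6) + (0.4)·(-1.4)) / 4 = 1.8/4 = 0.45
  s[Y,Y] = ((-3.4)·(-3.4) + (0.6)·(0.6) + (1.6)·(1.6) + (2.6)·(2.6) + (-1.4)·(-1.4)) / 4 = 23.2/4 = 5.8
  Sample standard deviations s_i = √(s[i,i]):
  s(X) = √(4.3) = 2.0736
  s(Y) = √(5.8) = 2.4083

Step 3 — r_{ij} = s_{ij} / (s_i · s_j):
  r[X,X] = 1 (diagonal).
  r[X,Y] = 0.45 / (2.0736 · 2.4083) = 0.45 / 4.994 = 0.0901
  r[Y,Y] = 1 (diagonal).

R is symmetric with unit diagonal. Assembling:

R = [[1, 0.0901],
 [0.0901, 1]]


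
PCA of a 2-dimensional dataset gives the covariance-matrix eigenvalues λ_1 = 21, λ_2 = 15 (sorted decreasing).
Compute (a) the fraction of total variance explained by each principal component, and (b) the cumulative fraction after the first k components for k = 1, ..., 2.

Step 1 — total variance = trace(Sigma) = Σ λ_i = 21 + 15 = 36.

Step 2 — fraction explained by component i = λ_i / Σ λ:
  PC1: 21/36 = 0.5833
  PC2: 15/36 = 0.4167

Step 3 — cumulative fraction after k components = (λ_1 + ... + λ_k) / Σ λ:
  k = 1: 21/36 = 0.5833
  k = 2: (21 + 15)/36 = 36/36 = 1

Summary (fraction, with percent):

explained: PC1 0.5833 (58.33%), PC2 0.4167 (41.67%);  cumulative: 0.5833, 1


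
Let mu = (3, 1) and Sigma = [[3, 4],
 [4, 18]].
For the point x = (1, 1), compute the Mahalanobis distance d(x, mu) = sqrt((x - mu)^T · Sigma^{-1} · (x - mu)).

Step 1 — centre the observation: (x - mu) = (-2, 0).

Step 2 — invert Sigma. det(Sigma) = 3·18 - (4)² = 38.
  Sigma^{-1} = (1/det) · [[d, -b], [-b, a]] = [[0.4737, -0.1053],
 [-0.1053, 0.0789]].

Step 3 — form the quadratic (x - mu)^T · Sigma^{-1} · (x - mu):
  Sigma^{-1} · (x - mu) = (-0.9474, 0.2105).
  (x - mu)^T · [Sigma^{-1} · (x - mu)] = (-2)·(-0.9474) + (0)·(0.2105) = 1.8947.

Step 4 — take square root: d = √(1.8947) ≈ 1.3765.

d(x, mu) = √(1.8947) ≈ 1.3765


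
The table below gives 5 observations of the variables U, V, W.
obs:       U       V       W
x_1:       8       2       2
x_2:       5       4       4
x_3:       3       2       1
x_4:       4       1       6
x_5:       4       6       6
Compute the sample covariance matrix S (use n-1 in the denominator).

Step 1 — column means:
  mean(U) = (8 + 5 + 3 + 4 + 4) / 5 = 24/5 = 4.8
  mean(V) = (2 + 4 + 2 + 1 + 6) / 5 = 15/5 = 3
  mean(W) = (2 + 4 + 1 + 6 + 6) / 5 = 19/5 = 3.8

Step 2 — sample covariance S[i,j] = (1/(n-1)) · Σ_k (x_{k,i} - mean_i) · (x_{k,j} - mean_j), with n-1 = 4.
  S[U,U] = ((3.2)·(3.2) + (0.2)·(0.2) + (-1.8)·(-1.8) + (-0.8)·(-0.8) + (-0.8)·(-0.8)) / 4 = 14.8/4 = 3.7
  S[U,V] = ((3.2)·(-1) + (0.2)·(1) + (-1.8)·(-1) + (-0.8)·(-2) + (-0.8)·(3)) / 4 = -2/4 = -0.5
  S[U,W] = ((3.2)·(-1.8) + (0.2)·(0.2) + (-1.8)·(-2.8) + (-0.8)·(2.2) + (-0.8)·(2.2)) / 4 = -4.2/4 = -1.05
  S[V,V] = ((-1)·(-1) + (1)·(1) + (-1)·(-1) + (-2)·(-2) + (3)·(3)) / 4 = 16/4 = 4
  S[V,W] = ((-1)·(-1.8) + (1)·(0.2) + (-1)·(-2.8) + (-2)·(2.2) + (3)·(2.2)) / 4 = 7/4 = 1.75
  S[W,W] = ((-1.8)·(-1.8) + (0.2)·(0.2) + (-2.8)·(-2.8) + (2.2)·(2.2) + (2.2)·(2.2)) / 4 = 20.8/4 = 5.2

S is symmetric (S[j,i] = S[i,j]). Assembling:

S = [[3.7, -0.5, -1.05],
 [-0.5, 4, 1.75],
 [-1.05, 1.75, 5.2]]


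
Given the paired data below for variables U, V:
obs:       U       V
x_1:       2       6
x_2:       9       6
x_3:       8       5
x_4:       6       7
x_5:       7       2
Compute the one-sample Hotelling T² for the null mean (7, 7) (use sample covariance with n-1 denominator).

Step 1 — sample mean vector:
  mean(U) = (2 + 9 + 8 + 6 + 7) / 5 = 32/5 = 6.4
  mean(V) = (6 + 6 + 5 + 7 + 2) / 5 = 26/5 = 5.2
  x̄ = (6.4, 5.2),  deviation x̄ - mu_0 = (6.4, 5.2) - (7, 7) = (-0.6, -1.8).

Step 2 — sample covariance matrix, S[i,j] = (1/(n-1)) · Σ_k (x_{k,i} - mean_i) · (x_{k,j} - mean_j), divisor n-1 = 4:
  S[U,U] = ((-4.4)·(-4.4) + (2.6)·(2.6) + (1.6)·(1.6) + (-0.4)·(-0.4) + (0.6)·(0.6)) / 4 = 29.2/4 = 7.3
  S[U,V] = ((-4.4)·(0.8) + (2.6)·(0.8) + (1.6)·(-0.2) + (-0.4)·(1.8) + (0.6)·(-3.2)) / 4 = -4.4/4 = -1.1
  S[V,V] = ((0.8)·(0.8) + (0.8)·(0.8) + (-0.2)·(-0.2) + (1.8)·(1.8) + (-3.2)·(-3.2)) / 4 = 14.8/4 = 3.7
  S = [[7.3, -1.1],
 [-1.1, 3.7]].

Step 3 — invert S. det(S) = 7.3·3.7 - (-1.1)² = 25.8.
  S^{-1} = (1/det) · [[d, -b], [-b, a]] = [[0.1434, 0.0426],
 [0.0426, 0.2829]].

Step 4 — quadratic form (x̄ - mu_0)^T · S^{-1} · (x̄ - mu_0):
  S^{-1} · (x̄ - mu_0) = (-0.1628, -0.5349),
  (x̄ - mu_0)^T · [...] = (-0.6)·(-0.1628) + (-1.8)·(-0.5349) = 1.0605.

Step 5 — scale by n: T² = 5 · 1.0605 = 5.3023.

T² ≈ 5.3023


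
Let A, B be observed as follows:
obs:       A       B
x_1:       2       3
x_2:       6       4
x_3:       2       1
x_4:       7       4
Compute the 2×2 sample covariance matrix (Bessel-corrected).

Step 1 — column means:
  mean(A) = (2 + 6 + 2 + 7) / 4 = 17/4 = 4.25
  mean(B) = (3 + 4 + 1 + 4) / 4 = 12/4 = 3

Step 2 — sample covariance S[i,j] = (1/(n-1)) · Σ_k (x_{k,i} - mean_i) · (x_{k,j} - mean_j), with n-1 = 3.
  S[A,A] = ((-2.25)·(-2.25) + (1.75)·(1.75) + (-2.25)·(-2.25) + (2.75)·(2.75)) / 3 = 20.75/3 = 6.9167
  S[A,B] = ((-2.25)·(0) + (1.75)·(1) + (-2.25)·(-2) + (2.75)·(1)) / 3 = 9/3 = 3
  S[B,B] = ((0)·(0) + (1)·(1) + (-2)·(-2) + (1)·(1)) / 3 = 6/3 = 2

S is symmetric (S[j,i] = S[i,j]). Assembling:

S = [[6.9167, 3],
 [3, 2]]


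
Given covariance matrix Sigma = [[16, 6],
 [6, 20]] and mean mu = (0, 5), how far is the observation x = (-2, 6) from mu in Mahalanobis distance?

Step 1 — centre the observation: (x - mu) = (-2, 1).

Step 2 — invert Sigma. det(Sigma) = 16·20 - (6)² = 284.
  Sigma^{-1} = (1/det) · [[d, -b], [-b, a]] = [[0.0704, -0.0211],
 [-0.0211, 0.0563]].

Step 3 — form the quadratic (x - mu)^T · Sigma^{-1} · (x - mu):
  Sigma^{-1} · (x - mu) = (-0.162, 0.0986).
  (x - mu)^T · [Sigma^{-1} · (x - mu)] = (-2)·(-0.162) + (1)·(0.0986) = 0.4225.

Step 4 — take square root: d = √(0.4225) ≈ 0.65.

d(x, mu) = √(0.4225) ≈ 0.65


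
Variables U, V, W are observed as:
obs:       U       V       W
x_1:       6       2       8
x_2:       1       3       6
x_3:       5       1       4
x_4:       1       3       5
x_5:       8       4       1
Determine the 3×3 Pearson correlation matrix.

Step 1 — column means:
  mean(U) = (6 + 1 + 5 + 1 + 8) / 5 = 21/5 = 4.2
  mean(V) = (2 + 3 + 1 + 3 + 4) / 5 = 13/5 = 2.6
  mean(W) = (8 + 6 + 4 + 5 + 1) / 5 = 24/5 = 4.8

Step 2 — sample variances and covariances s[i,j] = (1/(n-1)) · Σ_k (x_{k,i} - mean_i) · (x_{k,j} - mean_j), with n-1 = 4:
  s[U,U] = ((1.8)·(1.8) + (-3.2)·(-3.2) + (0.8)·(0.8) + (-3.2)·(-3.2) + (3.8)·(3.8)) / 4 = 38.8/4 = 9.7
  s[U,V] = ((1.8)·(-0.6) + (-3.2)·(0.4) + (0.8)·(-1.6) + (-3.2)·(0.4) + (3.8)·(1.4)) / 4 = 0.4/4 = 0.1
  s[U,W] = ((1.8)·(3.2) + (-3.2)·(1.2) + (0.8)·(-0.8) + (-3.2)·(0.2) + (3.8)·(-3.8)) / 4 = -13.8/4 = -3.45
  s[V,V] = ((-0.6)·(-0.6) + (0.4)·(0.4) + (-1.6)·(-1.6) + (0.4)·(0.4) + (1.4)·(1.4)) / 4 = 5.2/4 = 1.3
  s[V,W] = ((-0.6)·(3.2) + (0.4)·(1.2) + (-1.6)·(-0.8) + (0.4)·(0.2) + (1.4)·(-3.8)) / 4 = -5.4/4 = -1.35
  s[W,W] = ((3.2)·(3.2) + (1.2)·(1.2) + (-0.8)·(-0.8) + (0.2)·(0.2) + (-3.8)·(-3.8)) / 4 = 26.8/4 = 6.7
  Sample standard deviations s_i = √(s[i,i]):
  s(U) = √(9.7) = 3.1145
  s(V) = √(1.3) = 1.1402
  s(W) = √(6.7) = 2.5884

Step 3 — r_{ij} = s_{ij} / (s_i · s_j):
  r[U,U] = 1 (diagonal).
  r[U,V] = 0.1 / (3.1145 · 1.1402) = 0.1 / 3.5511 = 0.0282
  r[U,W] = -3.45 / (3.1145 · 2.5884) = -3.45 / 8.0616 = -0.428
  r[V,V] = 1 (diagonal).
  r[V,W] = -1.35 / (1.1402 · 2.5884) = -1.35 / 2.9513 = -0.4574
  r[W,W] = 1 (diagonal).

R is symmetric with unit diagonal. Assembling:

R = [[1, 0.0282, -0.428],
 [0.0282, 1, -0.4574],
 [-0.428, -0.4574, 1]]


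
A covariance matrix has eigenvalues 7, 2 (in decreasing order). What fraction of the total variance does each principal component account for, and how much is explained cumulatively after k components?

Step 1 — total variance = trace(Sigma) = Σ λ_i = 7 + 2 = 9.

Step 2 — fraction explained by component i = λ_i / Σ λ:
  PC1: 7/9 = 0.7778
  PC2: 2/9 = 0.2222

Step 3 — cumulative fraction after k components = (λ_1 + ... + λ_k) / Σ λ:
  k = 1: 7/9 = 0.7778
  k = 2: (7 + 2)/9 = 9/9 = 1

Summary (fraction, with percent):

explained: PC1 0.7778 (77.78%), PC2 0.2222 (22.22%);  cumulative: 0.7778, 1


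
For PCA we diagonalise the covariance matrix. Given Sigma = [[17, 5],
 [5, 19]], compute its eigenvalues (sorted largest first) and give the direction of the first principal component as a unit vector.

Step 1 — characteristic polynomial of 2×2 Sigma:
  det(Sigma - λI) = λ² - trace · λ + det = 0.
  trace = 17 + 19 = 36, det = 17·19 - (5)² = 298.
Step 2 — discriminant:
  Δ = trace² - 4·det = 1296 - 1192 = 104.
Step 3 — eigenvalues:
  λ = (trace ± √Δ)/2 = (36 ± 10.198)/2,
  λ_1 = 23.099,  λ_2 = 12.901.

Step 4 — unit eigenvector for λ_1: solve (Sigma - λ_1 I)v = 0. First row:
  (17 - 23.099)·v_x + (5)·v_y = 0, i.e. (-6.099)·v_x + (5)·v_y = 0,
  so v ∝ (b, λ_1 - a) = (5, 6.099) = u.
  ||u|| = √((5)² + (6.099)²) = √(62.198) ≈ 7.8866,
  v_1 = u/||u|| ≈ (0.634, 0.7733) (||v_1|| = 1).

λ_1 = 23.099,  λ_2 = 12.901;  v_1 ≈ (0.634, 0.7733)


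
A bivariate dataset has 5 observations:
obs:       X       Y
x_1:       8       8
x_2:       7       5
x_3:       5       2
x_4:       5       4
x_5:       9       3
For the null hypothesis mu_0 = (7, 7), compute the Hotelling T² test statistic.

Step 1 — sample mean vector:
  mean(X) = (8 + 7 + 5 + 5 + 9) / 5 = 34/5 = 6.8
  mean(Y) = (8 + 5 + 2 + 4 + 3) / 5 = 22/5 = 4.4
  x̄ = (6.8, 4.4),  deviation x̄ - mu_0 = (6.8, 4.4) - (7, 7) = (-0.2, -2.6).

Step 2 — sample covariance matrix, S[i,j] = (1/(n-1)) · Σ_k (x_{k,i} - mean_i) · (x_{k,j} - mean_j), divisor n-1 = 4:
  S[X,X] = ((1.2)·(1.2) + (0.2)·(0.2) + (-1.8)·(-1.8) + (-1.8)·(-1.8) + (2.2)·(2.2)) / 4 = 12.8/4 = 3.2
  S[X,Y] = ((1.2)·(3.6) + (0.2)·(0.6) + (-1.8)·(-2.4) + (-1.8)·(-0.4) + (2.2)·(-1.4)) / 4 = 6.4/4 = 1.6
  S[Y,Y] = ((3.6)·(3.6) + (0.6)·(0.6) + (-2.4)·(-2.4) + (-0.4)·(-0.4) + (-1.4)·(-1.4)) / 4 = 21.2/4 = 5.3
  S = [[3.2, 1.6],
 [1.6, 5.3]].

Step 3 — invert S. det(S) = 3.2·5.3 - (1.6)² = 14.4.
  S^{-1} = (1/det) · [[d, -b], [-b, a]] = [[0.3681, -0.1111],
 [-0.1111, 0.2222]].

Step 4 — quadratic form (x̄ - mu_0)^T · S^{-1} · (x̄ - mu_0):
  S^{-1} · (x̄ - mu_0) = (0.2153, -0.5556),
  (x̄ - mu_0)^T · [...] = (-0.2)·(0.2153) + (-2.6)·(-0.5556) = 1.4014.

Step 5 — scale by n: T² = 5 · 1.4014 = 7.0069.

T² ≈ 7.0069
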